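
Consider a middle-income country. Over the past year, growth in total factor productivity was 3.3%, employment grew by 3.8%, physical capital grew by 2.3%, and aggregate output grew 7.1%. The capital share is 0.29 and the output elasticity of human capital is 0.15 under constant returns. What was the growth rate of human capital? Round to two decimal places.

Human capital grew 6.70%.

Labor's share = 1 − 0.29 − 0.15 = 0.56.
gY = gA + 0.29×2.3 + 0.56×3.8 + 0.15×g.
0.15×g = 7.1 − 3.3 − 2.795 = 1.005.
g = 1.005 / 0.15 = 6.7%.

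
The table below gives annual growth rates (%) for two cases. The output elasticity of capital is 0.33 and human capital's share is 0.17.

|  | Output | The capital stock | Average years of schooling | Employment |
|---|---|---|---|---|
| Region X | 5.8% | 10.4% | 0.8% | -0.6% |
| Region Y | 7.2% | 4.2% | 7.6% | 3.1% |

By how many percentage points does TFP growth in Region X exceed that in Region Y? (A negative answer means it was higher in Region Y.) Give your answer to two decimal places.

-0.44 percentage points

Labor's share = 1 − 0.33 − 0.17 = 0.5.
Region X: TFP = 5.8 − 3.432 − 0.136 + 0.3 = 2.532%.
Region Y: TFP = 7.2 − 1.386 − 1.292 − 1.55 = 2.972%.
Difference = 2.532 − (2.972) = -0.44 pp.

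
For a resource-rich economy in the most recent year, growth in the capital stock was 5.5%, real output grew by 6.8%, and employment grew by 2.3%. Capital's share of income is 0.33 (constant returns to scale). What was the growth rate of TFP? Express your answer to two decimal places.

3.44%

Labor's share = 1 − 0.33 = 0.67.
The capital stock: 0.33 × 5.5 = 1.815 pp.
Employment: 0.67 × 2.3 = 1.541 pp.
TFP growth = 6.8 − 3.356 = 3.444%.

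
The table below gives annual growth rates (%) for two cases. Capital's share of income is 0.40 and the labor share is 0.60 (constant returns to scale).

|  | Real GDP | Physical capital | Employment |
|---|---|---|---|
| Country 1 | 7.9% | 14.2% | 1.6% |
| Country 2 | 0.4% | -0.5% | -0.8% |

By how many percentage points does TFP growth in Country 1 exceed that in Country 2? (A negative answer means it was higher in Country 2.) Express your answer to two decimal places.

0.18 percentage points

Labor's share = 1 − 0.4 = 0.6.
Country 1: TFP = 7.9 − 5.68 − 0.96 = 1.26%.
Country 2: TFP = 0.4 + 0.2 + 0.48 = 1.08%.
Difference = 1.26 − (1.08) = 0.18 pp.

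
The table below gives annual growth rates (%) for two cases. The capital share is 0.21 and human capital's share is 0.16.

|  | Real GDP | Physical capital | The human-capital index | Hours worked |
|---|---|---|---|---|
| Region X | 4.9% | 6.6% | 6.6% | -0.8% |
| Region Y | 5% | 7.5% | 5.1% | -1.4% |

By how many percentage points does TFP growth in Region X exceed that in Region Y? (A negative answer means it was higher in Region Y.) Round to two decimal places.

-0.53 percentage points

Labor's share = 1 − 0.21 − 0.16 = 0.63.
Region X: TFP = 4.9 − 1.386 − 1.056 + 0.504 = 2.962%.
Region Y: TFP = 5 − 1.575 − 0.816 + 0.882 = 3.491%.
Difference = 2.962 − (3.491) = -0.529 pp.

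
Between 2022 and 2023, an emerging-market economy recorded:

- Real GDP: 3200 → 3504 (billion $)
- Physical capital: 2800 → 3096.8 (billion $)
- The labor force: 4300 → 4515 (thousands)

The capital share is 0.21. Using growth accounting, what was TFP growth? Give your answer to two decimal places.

Real GDP growth = (3504 − 3200) / 3200 = 9.5%.
Physical capital growth = (3096.8 − 2800) / 2800 = 10.6%.
The labor force growth = (4515 − 4300) / 4300 = 5%.
Labor's share = 1 − 0.21 = 0.79.
Physical capital: 0.21 × 10.6 = 2.226 pp.
The labor force: 0.79 × 5 = 3.95 pp.
TFP growth = 9.5 − 6.176 = 3.324%.

3.32%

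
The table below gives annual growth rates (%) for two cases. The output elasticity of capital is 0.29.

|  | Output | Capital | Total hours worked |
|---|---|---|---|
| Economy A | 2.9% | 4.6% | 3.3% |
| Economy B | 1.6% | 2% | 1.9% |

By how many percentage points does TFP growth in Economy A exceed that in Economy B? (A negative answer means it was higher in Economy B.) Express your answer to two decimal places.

Labor's share = 1 − 0.29 = 0.71.
Economy A: TFP = 2.9 − 1.334 − 2.343 = -0.777%.
Economy B: TFP = 1.6 − 0.58 − 1.349 = -0.329%.
Difference = -0.777 − (-0.329) = -0.448 pp.

-0.45 percentage points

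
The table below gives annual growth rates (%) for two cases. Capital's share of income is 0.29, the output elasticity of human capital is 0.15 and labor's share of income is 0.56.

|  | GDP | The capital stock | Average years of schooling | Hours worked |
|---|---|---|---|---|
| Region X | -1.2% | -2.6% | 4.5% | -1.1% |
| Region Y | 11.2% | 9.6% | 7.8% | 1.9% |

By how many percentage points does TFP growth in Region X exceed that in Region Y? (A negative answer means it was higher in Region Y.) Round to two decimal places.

Labor's share = 1 − 0.29 − 0.15 = 0.56.
Region X: TFP = -1.2 + 0.754 − 0.675 + 0.616 = -0.505%.
Region Y: TFP = 11.2 − 2.784 − 1.17 − 1.064 = 6.182%.
Difference = -0.505 − (6.182) = -6.687 pp.

-6.69 percentage points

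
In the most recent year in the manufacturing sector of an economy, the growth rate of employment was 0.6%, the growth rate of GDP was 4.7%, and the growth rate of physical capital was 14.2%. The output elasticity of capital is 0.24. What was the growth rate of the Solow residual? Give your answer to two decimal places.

0.84%

Labor's share = 1 − 0.24 = 0.76.
Physical capital: 0.24 × 14.2 = 3.408 pp.
Employment: 0.76 × 0.6 = 0.456 pp.
TFP growth = 4.7 − 3.864 = 0.836%.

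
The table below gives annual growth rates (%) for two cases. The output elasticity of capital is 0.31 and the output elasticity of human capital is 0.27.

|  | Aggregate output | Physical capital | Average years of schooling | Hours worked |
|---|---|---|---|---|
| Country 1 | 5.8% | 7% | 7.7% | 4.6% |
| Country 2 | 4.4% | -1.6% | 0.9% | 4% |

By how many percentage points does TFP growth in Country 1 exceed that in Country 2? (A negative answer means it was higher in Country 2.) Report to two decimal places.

Labor's share = 1 − 0.31 − 0.27 = 0.42.
Country 1: TFP = 5.8 − 2.17 − 2.079 − 1.932 = -0.381%.
Country 2: TFP = 4.4 + 0.496 − 0.243 − 1.68 = 2.973%.
Difference = -0.381 − (2.973) = -3.354 pp.

-3.35 percentage points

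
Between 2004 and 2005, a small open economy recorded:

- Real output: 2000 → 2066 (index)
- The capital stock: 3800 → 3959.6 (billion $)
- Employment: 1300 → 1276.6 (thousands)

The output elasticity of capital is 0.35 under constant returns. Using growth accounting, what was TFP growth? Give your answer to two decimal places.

TFP grew 3.00%.

Real output growth = (2066 − 2000) / 2000 = 3.3%.
The capital stock growth = (3959.6 − 3800) / 3800 = 4.2%.
Employment growth = (1276.6 − 1300) / 1300 = -1.8%.
Labor's share = 1 − 0.35 = 0.65.
The capital stock: 0.35 × 4.2 = 1.47 pp.
Employment: 0.65 × (-1.8) = -1.17 pp.
TFP growth = 3.3 − 0.3 = 3%.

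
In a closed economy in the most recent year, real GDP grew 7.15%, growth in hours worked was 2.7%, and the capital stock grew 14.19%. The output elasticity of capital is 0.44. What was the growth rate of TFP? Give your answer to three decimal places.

Labor's share = 1 − 0.44 = 0.56.
The capital stock: 0.44 × 14.19 = 6.2436 pp.
Hours worked: 0.56 × 2.7 = 1.512 pp.
TFP growth = 7.15 − 7.7556 = -0.6056%.

-0.606%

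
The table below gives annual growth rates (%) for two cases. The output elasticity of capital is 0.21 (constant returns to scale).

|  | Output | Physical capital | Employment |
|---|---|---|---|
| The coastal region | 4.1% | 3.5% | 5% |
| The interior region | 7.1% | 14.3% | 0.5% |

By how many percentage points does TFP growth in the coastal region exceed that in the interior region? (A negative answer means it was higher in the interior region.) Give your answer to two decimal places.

-4.29 percentage points

Labor's share = 1 − 0.21 = 0.79.
The coastal region: TFP = 4.1 − 0.735 − 3.95 = -0.585%.
The interior region: TFP = 7.1 − 3.003 − 0.395 = 3.702%.
Difference = -0.585 − (3.702) = -4.287 pp.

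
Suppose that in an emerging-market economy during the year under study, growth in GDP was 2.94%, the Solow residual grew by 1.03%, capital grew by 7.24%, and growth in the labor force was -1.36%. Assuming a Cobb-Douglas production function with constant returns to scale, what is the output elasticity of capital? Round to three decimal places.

gY = gA + α·gK + (1−α)·gL, so gY − gA − gL = α(gK − gL).
2.94 − 1.03 + 1.36 = α × (7.24 − (-1.36)).
3.27 = 8.6 α, so α = 0.38023.

The output elasticity of capital is 0.380.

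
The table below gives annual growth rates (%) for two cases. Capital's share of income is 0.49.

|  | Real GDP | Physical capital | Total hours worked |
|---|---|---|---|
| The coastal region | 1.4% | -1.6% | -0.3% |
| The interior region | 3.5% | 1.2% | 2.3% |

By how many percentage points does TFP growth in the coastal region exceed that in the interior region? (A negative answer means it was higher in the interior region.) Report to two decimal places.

Labor's share = 1 − 0.49 = 0.51.
The coastal region: TFP = 1.4 + 0.784 + 0.153 = 2.337%.
The interior region: TFP = 3.5 − 0.588 − 1.173 = 1.739%.
Difference = 2.337 − (1.739) = 0.598 pp.

0.60 percentage points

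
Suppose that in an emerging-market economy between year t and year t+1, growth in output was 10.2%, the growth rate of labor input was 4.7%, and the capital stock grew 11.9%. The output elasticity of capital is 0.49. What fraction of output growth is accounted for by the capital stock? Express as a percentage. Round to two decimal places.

The capital stock contributed 0.49 × 11.9 = 5.831 pp.
Share of growth = 5.831 / 10.2 × 100 = 57.1667%.

57.17%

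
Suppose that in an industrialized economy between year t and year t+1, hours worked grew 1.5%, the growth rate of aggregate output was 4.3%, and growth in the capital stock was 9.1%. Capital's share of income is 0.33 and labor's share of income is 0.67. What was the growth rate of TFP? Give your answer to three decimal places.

Labor's share = 1 − 0.33 = 0.67.
The capital stock: 0.33 × 9.1 = 3.003 pp.
Hours worked: 0.67 × 1.5 = 1.005 pp.
TFP growth = 4.3 − 4.008 = 0.292%.

TFP growth was 0.292%.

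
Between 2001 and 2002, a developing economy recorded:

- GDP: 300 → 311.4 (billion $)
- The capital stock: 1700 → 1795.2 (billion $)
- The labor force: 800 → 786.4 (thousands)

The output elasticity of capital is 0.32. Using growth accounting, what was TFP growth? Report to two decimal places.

TFP grew 3.16%.

GDP growth = (311.4 − 300) / 300 = 3.8%.
The capital stock growth = (1795.2 − 1700) / 1700 = 5.6%.
The labor force growth = (786.4 − 800) / 800 = -1.7%.
Labor's share = 1 − 0.32 = 0.68.
The capital stock: 0.32 × 5.6 = 1.792 pp.
The labor force: 0.68 × (-1.7) = -1.156 pp.
TFP growth = 3.8 − 0.636 = 3.164%.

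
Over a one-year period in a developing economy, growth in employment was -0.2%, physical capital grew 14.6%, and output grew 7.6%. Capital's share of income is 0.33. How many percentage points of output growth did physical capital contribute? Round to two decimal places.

4.82

Contribution = share × growth = 0.33 × 14.6 = 4.818 pp.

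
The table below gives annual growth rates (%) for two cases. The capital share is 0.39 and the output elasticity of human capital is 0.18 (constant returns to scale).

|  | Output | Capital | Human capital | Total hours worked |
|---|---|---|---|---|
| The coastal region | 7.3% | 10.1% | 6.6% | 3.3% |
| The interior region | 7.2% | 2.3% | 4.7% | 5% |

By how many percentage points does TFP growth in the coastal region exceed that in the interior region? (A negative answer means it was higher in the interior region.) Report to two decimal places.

Labor's share = 1 − 0.39 − 0.18 = 0.43.
The coastal region: TFP = 7.3 − 3.939 − 1.188 − 1.419 = 0.754%.
The interior region: TFP = 7.2 − 0.897 − 0.846 − 2.15 = 3.307%.
Difference = 0.754 − (3.307) = -2.553 pp.

-2.55 percentage points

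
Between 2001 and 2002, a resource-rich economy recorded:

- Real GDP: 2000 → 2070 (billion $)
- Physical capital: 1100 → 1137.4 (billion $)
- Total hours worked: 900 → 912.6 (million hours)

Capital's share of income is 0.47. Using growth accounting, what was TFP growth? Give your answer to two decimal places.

1.16%

Real GDP growth = (2070 − 2000) / 2000 = 3.5%.
Physical capital growth = (1137.4 − 1100) / 1100 = 3.4%.
Total hours worked growth = (912.6 − 900) / 900 = 1.4%.
Labor's share = 1 − 0.47 = 0.53.
Physical capital: 0.47 × 3.4 = 1.598 pp.
Total hours worked: 0.53 × 1.4 = 0.742 pp.
TFP growth = 3.5 − 2.34 = 1.16%.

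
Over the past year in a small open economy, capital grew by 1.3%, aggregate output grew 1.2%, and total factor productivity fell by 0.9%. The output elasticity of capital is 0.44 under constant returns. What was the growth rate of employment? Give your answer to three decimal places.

2.729%

Labor's share = 1 − 0.44 = 0.56.
gY = gA + 0.44×1.3 + 0.56×g.
0.56×g = 1.2 + 0.9 − 0.572 = 1.528.
g = 1.528 / 0.56 = 2.72857%.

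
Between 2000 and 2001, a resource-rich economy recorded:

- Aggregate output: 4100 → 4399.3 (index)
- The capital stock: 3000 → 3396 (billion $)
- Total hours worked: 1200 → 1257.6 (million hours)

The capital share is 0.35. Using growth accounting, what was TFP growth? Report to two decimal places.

Aggregate output growth = (4399.3 − 4100) / 4100 = 7.3%.
The capital stock growth = (3396 − 3000) / 3000 = 13.2%.
Total hours worked growth = (1257.6 − 1200) / 1200 = 4.8%.
Labor's share = 1 − 0.35 = 0.65.
The capital stock: 0.35 × 13.2 = 4.62 pp.
Total hours worked: 0.65 × 4.8 = 3.12 pp.
TFP growth = 7.3 − 7.74 = -0.44%.

-0.44%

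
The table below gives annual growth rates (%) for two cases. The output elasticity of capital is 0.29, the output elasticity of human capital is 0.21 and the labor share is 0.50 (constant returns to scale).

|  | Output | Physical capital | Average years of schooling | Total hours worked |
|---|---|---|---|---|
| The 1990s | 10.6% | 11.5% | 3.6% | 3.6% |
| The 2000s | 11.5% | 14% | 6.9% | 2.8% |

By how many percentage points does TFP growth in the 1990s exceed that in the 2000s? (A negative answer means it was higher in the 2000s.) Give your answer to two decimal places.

0.12 percentage points

Labor's share = 1 − 0.29 − 0.21 = 0.5.
The 1990s: TFP = 10.6 − 3.335 − 0.756 − 1.8 = 4.709%.
The 2000s: TFP = 11.5 − 4.06 − 1.449 − 1.4 = 4.591%.
Difference = 4.709 − (4.591) = 0.118 pp.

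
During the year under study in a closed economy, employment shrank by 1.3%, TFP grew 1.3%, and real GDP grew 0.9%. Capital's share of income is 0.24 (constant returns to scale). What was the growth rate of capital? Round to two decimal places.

Capital grew 2.45%.

Labor's share = 1 − 0.24 = 0.76.
gY = gA + 0.76×(-1.3) + 0.24×g.
0.24×g = 0.9 − 1.3 + 0.988 = 0.588.
g = 0.588 / 0.24 = 2.45%.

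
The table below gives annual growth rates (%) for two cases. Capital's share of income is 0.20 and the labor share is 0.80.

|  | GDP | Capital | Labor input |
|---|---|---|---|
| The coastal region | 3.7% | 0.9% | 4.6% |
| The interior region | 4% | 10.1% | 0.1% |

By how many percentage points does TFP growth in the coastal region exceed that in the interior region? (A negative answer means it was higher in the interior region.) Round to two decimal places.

-2.06 percentage points

Labor's share = 1 − 0.2 = 0.8.
The coastal region: TFP = 3.7 − 0.18 − 3.68 = -0.16%.
The interior region: TFP = 4 − 2.02 − 0.08 = 1.9%.
Difference = -0.16 − (1.9) = -2.06 pp.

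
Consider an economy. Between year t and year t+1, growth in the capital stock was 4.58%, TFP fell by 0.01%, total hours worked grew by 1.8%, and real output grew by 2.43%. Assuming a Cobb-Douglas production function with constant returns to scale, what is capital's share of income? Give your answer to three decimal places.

α = 0.230

gY = gA + α·gK + (1−α)·gL, so gY − gA − gL = α(gK − gL).
2.43 + 0.01 − 1.8 = α × (4.58 − 1.8).
0.64 = 2.78 α, so α = 0.23022.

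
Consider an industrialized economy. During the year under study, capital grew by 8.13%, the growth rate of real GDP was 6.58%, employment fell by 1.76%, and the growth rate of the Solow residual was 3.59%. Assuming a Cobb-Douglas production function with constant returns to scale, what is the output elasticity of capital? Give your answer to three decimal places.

The output elasticity of capital is 0.480.

gY = gA + α·gK + (1−α)·gL, so gY − gA − gL = α(gK − gL).
6.58 − 3.59 + 1.76 = α × (8.13 − (-1.76)).
4.75 = 9.89 α, so α = 0.48028.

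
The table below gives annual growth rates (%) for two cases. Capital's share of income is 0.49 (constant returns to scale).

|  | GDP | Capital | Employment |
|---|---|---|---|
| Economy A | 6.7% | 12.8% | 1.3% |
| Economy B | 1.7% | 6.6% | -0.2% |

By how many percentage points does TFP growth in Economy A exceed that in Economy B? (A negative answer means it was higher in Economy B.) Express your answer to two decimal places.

Labor's share = 1 − 0.49 = 0.51.
Economy A: TFP = 6.7 − 6.272 − 0.663 = -0.235%.
Economy B: TFP = 1.7 − 3.234 + 0.102 = -1.432%.
Difference = -0.235 − (-1.432) = 1.197 pp.

1.20 percentage points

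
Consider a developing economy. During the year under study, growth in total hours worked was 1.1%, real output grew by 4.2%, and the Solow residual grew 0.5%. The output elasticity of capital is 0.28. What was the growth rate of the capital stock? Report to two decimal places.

10.39%

Labor's share = 1 − 0.28 = 0.72.
gY = gA + 0.72×1.1 + 0.28×g.
0.28×g = 4.2 − 0.5 − 0.792 = 2.908.
g = 2.908 / 0.28 = 10.3857%.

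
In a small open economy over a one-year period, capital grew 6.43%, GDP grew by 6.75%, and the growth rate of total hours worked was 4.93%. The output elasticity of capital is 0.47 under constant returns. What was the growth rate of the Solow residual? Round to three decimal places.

Labor's share = 1 − 0.47 = 0.53.
Capital: 0.47 × 6.43 = 3.0221 pp.
Total hours worked: 0.53 × 4.93 = 2.6129 pp.
TFP growth = 6.75 − 5.635 = 1.115%.

1.115%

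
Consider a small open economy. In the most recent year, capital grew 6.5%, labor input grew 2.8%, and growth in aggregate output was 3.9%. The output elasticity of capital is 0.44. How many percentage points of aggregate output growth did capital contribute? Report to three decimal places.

Contribution = share × growth = 0.44 × 6.5 = 2.86 pp.

2.860 pp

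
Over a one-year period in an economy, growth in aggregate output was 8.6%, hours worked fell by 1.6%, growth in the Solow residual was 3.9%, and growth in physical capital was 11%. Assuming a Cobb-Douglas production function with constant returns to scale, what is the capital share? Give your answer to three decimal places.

0.500

gY = gA + α·gK + (1−α)·gL, so gY − gA − gL = α(gK − gL).
8.6 − 3.9 + 1.6 = α × (11 − (-1.6)).
6.3 = 12.6 α, so α = 0.5.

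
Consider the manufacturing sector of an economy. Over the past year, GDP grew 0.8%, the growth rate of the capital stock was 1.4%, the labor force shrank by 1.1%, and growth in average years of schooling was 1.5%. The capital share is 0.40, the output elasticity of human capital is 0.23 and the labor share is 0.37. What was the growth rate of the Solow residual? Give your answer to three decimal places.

The Solow residual growth was 0.302%.

Labor's share = 1 − 0.4 − 0.23 = 0.37.
The capital stock: 0.4 × 1.4 = 0.56 pp.
Average years of schooling: 0.23 × 1.5 = 0.345 pp.
The labor force: 0.37 × (-1.1) = -0.407 pp.
TFP growth = 0.8 − 0.498 = 0.302%.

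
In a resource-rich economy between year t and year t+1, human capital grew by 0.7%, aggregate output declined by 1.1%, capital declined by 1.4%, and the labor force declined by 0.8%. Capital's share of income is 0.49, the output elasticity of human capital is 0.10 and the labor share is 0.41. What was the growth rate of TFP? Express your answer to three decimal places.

Labor's share = 1 − 0.49 − 0.1 = 0.41.
Capital: 0.49 × (-1.4) = -0.686 pp.
Human capital: 0.1 × 0.7 = 0.07 pp.
The labor force: 0.41 × (-0.8) = -0.328 pp.
TFP growth = -1.1 + 0.944 = -0.156%.

-0.156%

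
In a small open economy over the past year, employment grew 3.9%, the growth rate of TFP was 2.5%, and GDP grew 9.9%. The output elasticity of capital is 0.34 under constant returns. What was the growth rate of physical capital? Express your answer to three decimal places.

14.194%

Labor's share = 1 − 0.34 = 0.66.
gY = gA + 0.66×3.9 + 0.34×g.
0.34×g = 9.9 − 2.5 − 2.574 = 4.826.
g = 4.826 / 0.34 = 14.19412%.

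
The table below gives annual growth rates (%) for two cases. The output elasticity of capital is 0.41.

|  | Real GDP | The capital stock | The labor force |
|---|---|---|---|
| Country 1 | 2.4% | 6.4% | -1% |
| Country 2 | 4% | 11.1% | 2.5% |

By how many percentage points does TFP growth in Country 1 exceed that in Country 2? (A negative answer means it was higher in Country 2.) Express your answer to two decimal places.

2.39 percentage points

Labor's share = 1 − 0.41 = 0.59.
Country 1: TFP = 2.4 − 2.624 + 0.59 = 0.366%.
Country 2: TFP = 4 − 4.551 − 1.475 = -2.026%.
Difference = 0.366 − (-2.026) = 2.392 pp.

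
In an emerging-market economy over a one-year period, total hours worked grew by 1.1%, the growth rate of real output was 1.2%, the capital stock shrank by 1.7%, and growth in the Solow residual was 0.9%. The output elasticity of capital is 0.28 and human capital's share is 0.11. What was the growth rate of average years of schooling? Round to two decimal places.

Labor's share = 1 − 0.28 − 0.11 = 0.61.
gY = gA + 0.28×(-1.7) + 0.61×1.1 + 0.11×g.
0.11×g = 1.2 − 0.9 − 0.195 = 0.105.
g = 0.105 / 0.11 = 0.9545%.

0.95%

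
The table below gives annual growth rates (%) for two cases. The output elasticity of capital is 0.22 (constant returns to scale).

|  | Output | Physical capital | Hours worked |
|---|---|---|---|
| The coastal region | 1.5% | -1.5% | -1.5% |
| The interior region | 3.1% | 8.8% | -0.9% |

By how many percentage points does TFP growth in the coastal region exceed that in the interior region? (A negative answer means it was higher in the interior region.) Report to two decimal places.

Labor's share = 1 − 0.22 = 0.78.
The coastal region: TFP = 1.5 + 0.33 + 1.17 = 3%.
The interior region: TFP = 3.1 − 1.936 + 0.702 = 1.866%.
Difference = 3 − (1.866) = 1.134 pp.

1.13 percentage points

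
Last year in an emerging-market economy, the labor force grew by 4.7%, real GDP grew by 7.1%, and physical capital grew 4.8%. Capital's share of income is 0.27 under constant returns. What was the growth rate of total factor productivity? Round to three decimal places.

2.373%

Labor's share = 1 − 0.27 = 0.73.
Physical capital: 0.27 × 4.8 = 1.296 pp.
The labor force: 0.73 × 4.7 = 3.431 pp.
TFP growth = 7.1 − 4.727 = 2.373%.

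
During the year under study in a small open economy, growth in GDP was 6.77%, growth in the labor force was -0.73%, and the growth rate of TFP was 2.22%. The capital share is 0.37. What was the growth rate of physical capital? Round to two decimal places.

13.54%

Labor's share = 1 − 0.37 = 0.63.
gY = gA + 0.63×(-0.73) + 0.37×g.
0.37×g = 6.77 − 2.22 + 0.4599 = 5.0099.
g = 5.0099 / 0.37 = 13.5403%.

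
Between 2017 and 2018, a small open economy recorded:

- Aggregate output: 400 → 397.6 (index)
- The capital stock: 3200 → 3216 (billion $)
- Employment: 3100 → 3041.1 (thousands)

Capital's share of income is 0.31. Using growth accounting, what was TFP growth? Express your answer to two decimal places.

Aggregate output growth = (397.6 − 400) / 400 = -0.6%.
The capital stock growth = (3216 − 3200) / 3200 = 0.5%.
Employment growth = (3041.1 − 3100) / 3100 = -1.9%.
Labor's share = 1 − 0.31 = 0.69.
The capital stock: 0.31 × 0.5 = 0.155 pp.
Employment: 0.69 × (-1.9) = -1.311 pp.
TFP growth = -0.6 + 1.156 = 0.556%.

TFP grew 0.56%.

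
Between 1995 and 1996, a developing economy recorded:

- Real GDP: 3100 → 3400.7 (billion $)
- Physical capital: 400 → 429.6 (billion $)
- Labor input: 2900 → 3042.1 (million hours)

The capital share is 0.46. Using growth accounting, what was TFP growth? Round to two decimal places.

3.65%

Real GDP growth = (3400.7 − 3100) / 3100 = 9.7%.
Physical capital growth = (429.6 − 400) / 400 = 7.4%.
Labor input growth = (3042.1 − 2900) / 2900 = 4.9%.
Labor's share = 1 − 0.46 = 0.54.
Physical capital: 0.46 × 7.4 = 3.404 pp.
Labor input: 0.54 × 4.9 = 2.646 pp.
TFP growth = 9.7 − 6.05 = 3.65%.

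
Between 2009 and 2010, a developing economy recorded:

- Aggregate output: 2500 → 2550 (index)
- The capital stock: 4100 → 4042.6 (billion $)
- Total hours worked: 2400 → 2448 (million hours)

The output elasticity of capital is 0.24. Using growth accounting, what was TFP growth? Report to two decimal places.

Aggregate output growth = (2550 − 2500) / 2500 = 2%.
The capital stock growth = (4042.6 − 4100) / 4100 = -1.4%.
Total hours worked growth = (2448 − 2400) / 2400 = 2%.
Labor's share = 1 − 0.24 = 0.76.
The capital stock: 0.24 × (-1.4) = -0.336 pp.
Total hours worked: 0.76 × 2 = 1.52 pp.
TFP growth = 2 − 1.184 = 0.816%.

0.82%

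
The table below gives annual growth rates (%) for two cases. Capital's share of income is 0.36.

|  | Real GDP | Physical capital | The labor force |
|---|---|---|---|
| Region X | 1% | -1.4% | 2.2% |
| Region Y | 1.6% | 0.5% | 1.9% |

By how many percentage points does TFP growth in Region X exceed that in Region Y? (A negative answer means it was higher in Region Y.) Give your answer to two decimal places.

-0.11 percentage points

Labor's share = 1 − 0.36 = 0.64.
Region X: TFP = 1 + 0.504 − 1.408 = 0.096%.
Region Y: TFP = 1.6 − 0.18 − 1.216 = 0.204%.
Difference = 0.096 − (0.204) = -0.108 pp.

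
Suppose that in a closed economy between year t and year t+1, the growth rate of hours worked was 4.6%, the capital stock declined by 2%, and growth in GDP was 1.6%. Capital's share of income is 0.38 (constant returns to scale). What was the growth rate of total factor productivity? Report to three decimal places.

Labor's share = 1 − 0.38 = 0.62.
The capital stock: 0.38 × (-2) = -0.76 pp.
Hours worked: 0.62 × 4.6 = 2.852 pp.
TFP growth = 1.6 − 2.092 = -0.492%.

-0.492%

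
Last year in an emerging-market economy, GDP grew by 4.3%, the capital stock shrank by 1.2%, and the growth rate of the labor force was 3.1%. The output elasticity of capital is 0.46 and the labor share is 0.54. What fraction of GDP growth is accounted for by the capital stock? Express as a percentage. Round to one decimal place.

The capital stock contributed 0.46 × (-1.2) = -0.552 pp.
Share of growth = -0.552 / 4.3 × 100 = -12.837%.

-12.8%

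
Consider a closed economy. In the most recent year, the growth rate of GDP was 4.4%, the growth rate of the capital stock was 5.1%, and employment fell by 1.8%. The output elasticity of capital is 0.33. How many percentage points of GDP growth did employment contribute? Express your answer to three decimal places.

-1.206 percentage points

Labor's share = 1 − 0.33 = 0.67.
Contribution = share × growth = 0.67 × (-1.8) = -1.206 pp.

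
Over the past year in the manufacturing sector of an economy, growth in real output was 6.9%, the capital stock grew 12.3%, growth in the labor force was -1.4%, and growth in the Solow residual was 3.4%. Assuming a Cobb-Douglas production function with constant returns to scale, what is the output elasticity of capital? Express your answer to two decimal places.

gY = gA + α·gK + (1−α)·gL, so gY − gA − gL = α(gK − gL).
6.9 − 3.4 + 1.4 = α × (12.3 − (-1.4)).
4.9 = 13.7 α, so α = 0.3577.

The output elasticity of capital is 0.36.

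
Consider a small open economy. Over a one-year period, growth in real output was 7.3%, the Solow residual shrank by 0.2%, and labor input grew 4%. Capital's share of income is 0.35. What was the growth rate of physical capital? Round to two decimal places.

Physical capital grew 14.00%.

Labor's share = 1 − 0.35 = 0.65.
gY = gA + 0.65×4 + 0.35×g.
0.35×g = 7.3 + 0.2 − 2.6 = 4.9.
g = 4.9 / 0.35 = 14%.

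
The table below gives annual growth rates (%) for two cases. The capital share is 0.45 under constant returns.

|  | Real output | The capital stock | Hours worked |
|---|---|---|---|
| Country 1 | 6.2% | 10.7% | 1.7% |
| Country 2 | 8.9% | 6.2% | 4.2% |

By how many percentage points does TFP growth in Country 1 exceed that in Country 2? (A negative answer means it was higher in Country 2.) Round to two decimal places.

Labor's share = 1 − 0.45 = 0.55.
Country 1: TFP = 6.2 − 4.815 − 0.935 = 0.45%.
Country 2: TFP = 8.9 − 2.79 − 2.31 = 3.8%.
Difference = 0.45 − (3.8) = -3.35 pp.

-3.35 percentage points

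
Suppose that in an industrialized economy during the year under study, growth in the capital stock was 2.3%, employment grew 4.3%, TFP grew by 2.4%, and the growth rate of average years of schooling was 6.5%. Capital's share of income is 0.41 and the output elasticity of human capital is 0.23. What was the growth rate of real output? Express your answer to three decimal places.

6.386%

Labor's share = 1 − 0.41 − 0.23 = 0.36.
The capital stock: 0.41 × 2.3 = 0.943 pp.
Average years of schooling: 0.23 × 6.5 = 1.495 pp.
Employment: 0.36 × 4.3 = 1.548 pp.
Output growth = 2.4 + 3.986 = 6.386%.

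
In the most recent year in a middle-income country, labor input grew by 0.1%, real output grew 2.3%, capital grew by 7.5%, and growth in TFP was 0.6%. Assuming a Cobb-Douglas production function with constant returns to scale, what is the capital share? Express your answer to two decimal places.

gY = gA + α·gK + (1−α)·gL, so gY − gA − gL = α(gK − gL).
2.3 − 0.6 − 0.1 = α × (7.5 − 0.1).
1.6 = 7.4 α, so α = 0.2162.

0.22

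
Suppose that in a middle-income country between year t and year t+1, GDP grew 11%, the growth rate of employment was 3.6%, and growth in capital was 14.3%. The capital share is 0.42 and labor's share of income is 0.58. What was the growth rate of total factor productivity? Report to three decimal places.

2.906%

Labor's share = 1 − 0.42 = 0.58.
Capital: 0.42 × 14.3 = 6.006 pp.
Employment: 0.58 × 3.6 = 2.088 pp.
TFP growth = 11 − 8.094 = 2.906%.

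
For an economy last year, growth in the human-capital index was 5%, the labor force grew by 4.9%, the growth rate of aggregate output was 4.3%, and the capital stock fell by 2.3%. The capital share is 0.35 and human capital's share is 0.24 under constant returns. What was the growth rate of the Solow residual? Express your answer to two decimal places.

The Solow residual growth was 1.90%.

Labor's share = 1 − 0.35 − 0.24 = 0.41.
The capital stock: 0.35 × (-2.3) = -0.805 pp.
The human-capital index: 0.24 × 5 = 1.2 pp.
The labor force: 0.41 × 4.9 = 2.009 pp.
TFP growth = 4.3 − 2.404 = 1.896%.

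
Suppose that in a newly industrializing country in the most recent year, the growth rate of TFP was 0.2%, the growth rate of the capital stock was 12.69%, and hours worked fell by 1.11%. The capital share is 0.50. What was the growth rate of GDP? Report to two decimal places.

Labor's share = 1 − 0.5 = 0.5.
The capital stock: 0.5 × 12.69 = 6.345 pp.
Hours worked: 0.5 × (-1.11) = -0.555 pp.
Output growth = 0.2 + 5.79 = 5.99%.

GDP growth was 5.99%.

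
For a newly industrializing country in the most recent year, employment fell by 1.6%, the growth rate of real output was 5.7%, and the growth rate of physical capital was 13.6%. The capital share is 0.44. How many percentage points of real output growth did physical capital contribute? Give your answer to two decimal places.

Contribution = share × growth = 0.44 × 13.6 = 5.984 pp.

5.98 percentage points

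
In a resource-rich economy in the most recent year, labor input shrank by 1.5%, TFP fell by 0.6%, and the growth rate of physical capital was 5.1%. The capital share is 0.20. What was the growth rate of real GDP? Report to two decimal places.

-0.78%

Labor's share = 1 − 0.2 = 0.8.
Physical capital: 0.2 × 5.1 = 1.02 pp.
Labor input: 0.8 × (-1.5) = -1.2 pp.
Output growth = -0.6 + (-0.18) = -0.78%.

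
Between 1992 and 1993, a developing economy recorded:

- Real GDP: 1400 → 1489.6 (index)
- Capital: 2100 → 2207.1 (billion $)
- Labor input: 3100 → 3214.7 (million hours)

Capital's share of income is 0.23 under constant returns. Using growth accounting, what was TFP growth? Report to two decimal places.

TFP growth was 2.38%.

Real GDP growth = (1489.6 − 1400) / 1400 = 6.4%.
Capital growth = (2207.1 − 2100) / 2100 = 5.1%.
Labor input growth = (3214.7 − 3100) / 3100 = 3.7%.
Labor's share = 1 − 0.23 = 0.77.
Capital: 0.23 × 5.1 = 1.173 pp.
Labor input: 0.77 × 3.7 = 2.849 pp.
TFP growth = 6.4 − 4.022 = 2.378%.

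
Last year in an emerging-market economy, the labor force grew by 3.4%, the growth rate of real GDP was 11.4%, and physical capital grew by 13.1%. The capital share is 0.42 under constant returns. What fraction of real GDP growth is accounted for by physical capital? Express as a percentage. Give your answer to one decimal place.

Physical capital contributed 0.42 × 13.1 = 5.502 pp.
Share of growth = 5.502 / 11.4 × 100 = 48.263%.

48.3%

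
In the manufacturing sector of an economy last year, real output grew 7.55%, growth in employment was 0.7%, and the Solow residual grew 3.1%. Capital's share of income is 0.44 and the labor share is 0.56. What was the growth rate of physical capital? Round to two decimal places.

Labor's share = 1 − 0.44 = 0.56.
gY = gA + 0.56×0.7 + 0.44×g.
0.44×g = 7.55 − 3.1 − 0.392 = 4.058.
g = 4.058 / 0.44 = 9.2227%.

9.22%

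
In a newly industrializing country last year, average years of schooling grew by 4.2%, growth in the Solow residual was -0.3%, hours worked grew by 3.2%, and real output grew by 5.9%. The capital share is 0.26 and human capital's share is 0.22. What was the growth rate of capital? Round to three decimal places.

13.892%

Labor's share = 1 − 0.26 − 0.22 = 0.52.
gY = gA + 0.22×4.2 + 0.52×3.2 + 0.26×g.
0.26×g = 5.9 + 0.3 − 2.588 = 3.612.
g = 3.612 / 0.26 = 13.89231%.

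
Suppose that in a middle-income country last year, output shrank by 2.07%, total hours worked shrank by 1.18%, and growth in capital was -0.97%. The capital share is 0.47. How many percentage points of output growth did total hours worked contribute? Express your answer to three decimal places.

Labor's share = 1 − 0.47 = 0.53.
Contribution = share × growth = 0.53 × (-1.18) = -0.6254 pp.

-0.625 percentage points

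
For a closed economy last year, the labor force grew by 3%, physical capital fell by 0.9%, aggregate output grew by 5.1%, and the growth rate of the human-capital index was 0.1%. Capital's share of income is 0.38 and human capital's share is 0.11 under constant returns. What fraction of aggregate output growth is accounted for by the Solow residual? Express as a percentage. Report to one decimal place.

Labor's share = 1 − 0.38 − 0.11 = 0.51.
Physical capital: 0.38 × (-0.9) = -0.342 pp.
The human-capital index: 0.11 × 0.1 = 0.011 pp.
The labor force: 0.51 × 3 = 1.53 pp.
TFP growth = 5.1 − 1.199 = 3.901%.
TFP share of growth = 3.901 / 5.1 × 100 = 76.49%.

76.5%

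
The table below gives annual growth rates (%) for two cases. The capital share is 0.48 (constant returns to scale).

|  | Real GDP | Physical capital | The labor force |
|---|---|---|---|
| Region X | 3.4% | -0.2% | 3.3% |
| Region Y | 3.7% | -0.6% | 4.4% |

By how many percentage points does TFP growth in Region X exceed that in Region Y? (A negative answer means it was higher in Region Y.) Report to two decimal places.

0.08 percentage points

Labor's share = 1 − 0.48 = 0.52.
Region X: TFP = 3.4 + 0.096 − 1.716 = 1.78%.
Region Y: TFP = 3.7 + 0.288 − 2.288 = 1.7%.
Difference = 1.78 − (1.7) = 0.08 pp.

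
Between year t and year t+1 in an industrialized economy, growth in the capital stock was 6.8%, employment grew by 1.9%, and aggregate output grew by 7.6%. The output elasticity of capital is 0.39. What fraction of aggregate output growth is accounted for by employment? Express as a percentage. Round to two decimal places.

Labor's share = 1 − 0.39 = 0.61.
Employment contributed 0.61 × 1.9 = 1.159 pp.
Share of growth = 1.159 / 7.6 × 100 = 15.25%.

15.25%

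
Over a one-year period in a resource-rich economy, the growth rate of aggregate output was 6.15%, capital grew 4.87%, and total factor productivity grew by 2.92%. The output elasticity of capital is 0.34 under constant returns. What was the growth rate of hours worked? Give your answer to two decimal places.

2.39%

Labor's share = 1 − 0.34 = 0.66.
gY = gA + 0.34×4.87 + 0.66×g.
0.66×g = 6.15 − 2.92 − 1.6558 = 1.5742.
g = 1.5742 / 0.66 = 2.3852%.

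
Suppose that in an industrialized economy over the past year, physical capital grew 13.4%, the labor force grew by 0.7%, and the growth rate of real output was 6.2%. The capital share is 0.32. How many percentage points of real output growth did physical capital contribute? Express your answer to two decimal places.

Contribution = share × growth = 0.32 × 13.4 = 4.288 pp.

4.29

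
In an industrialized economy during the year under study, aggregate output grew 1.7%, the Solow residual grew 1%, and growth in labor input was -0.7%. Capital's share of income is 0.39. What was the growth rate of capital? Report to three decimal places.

2.890%

Labor's share = 1 − 0.39 = 0.61.
gY = gA + 0.61×(-0.7) + 0.39×g.
0.39×g = 1.7 − 1 + 0.427 = 1.127.
g = 1.127 / 0.39 = 2.88974%.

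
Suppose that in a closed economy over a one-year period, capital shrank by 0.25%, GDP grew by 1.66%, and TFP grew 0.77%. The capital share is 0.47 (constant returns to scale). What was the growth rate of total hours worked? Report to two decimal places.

1.90%

Labor's share = 1 − 0.47 = 0.53.
gY = gA + 0.47×(-0.25) + 0.53×g.
0.53×g = 1.66 − 0.77 + 0.1175 = 1.0075.
g = 1.0075 / 0.53 = 1.9009%.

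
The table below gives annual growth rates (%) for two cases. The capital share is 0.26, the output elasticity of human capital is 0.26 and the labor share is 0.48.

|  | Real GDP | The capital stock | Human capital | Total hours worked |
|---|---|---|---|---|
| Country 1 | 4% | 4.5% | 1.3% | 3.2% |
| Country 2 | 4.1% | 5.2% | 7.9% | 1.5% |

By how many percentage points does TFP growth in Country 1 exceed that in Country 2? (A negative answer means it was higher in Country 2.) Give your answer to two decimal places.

Labor's share = 1 − 0.26 − 0.26 = 0.48.
Country 1: TFP = 4 − 1.17 − 0.338 − 1.536 = 0.956%.
Country 2: TFP = 4.1 − 1.352 − 2.054 − 0.72 = -0.026%.
Difference = 0.956 − (-0.026) = 0.982 pp.

0.98 percentage points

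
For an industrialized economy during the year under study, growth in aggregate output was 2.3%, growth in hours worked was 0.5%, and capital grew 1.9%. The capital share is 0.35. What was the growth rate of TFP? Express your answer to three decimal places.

Labor's share = 1 − 0.35 = 0.65.
Capital: 0.35 × 1.9 = 0.665 pp.
Hours worked: 0.65 × 0.5 = 0.325 pp.
TFP growth = 2.3 − 0.99 = 1.31%.

1.310%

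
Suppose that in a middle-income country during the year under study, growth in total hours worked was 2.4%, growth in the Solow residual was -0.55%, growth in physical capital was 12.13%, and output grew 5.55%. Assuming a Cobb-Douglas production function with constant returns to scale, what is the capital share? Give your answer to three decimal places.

α = 0.380

gY = gA + α·gK + (1−α)·gL, so gY − gA − gL = α(gK − gL).
5.55 + 0.55 − 2.4 = α × (12.13 − 2.4).
3.7 = 9.73 α, so α = 0.38027.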